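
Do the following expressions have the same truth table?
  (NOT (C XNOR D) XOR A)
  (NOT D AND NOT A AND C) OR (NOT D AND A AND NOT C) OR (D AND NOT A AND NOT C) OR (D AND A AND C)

Yes, they are equivalent — the two output columns agree on all 8 assignments:
D | A | C | Expression 1 | Expression 2
---------------------------------------
0 | 0 | 0 | 0 | 0
0 | 0 | 1 | 1 | 1
0 | 1 | 0 | 1 | 1
0 | 1 | 1 | 0 | 0
1 | 0 | 0 | 1 | 1
1 | 0 | 1 | 0 | 0
1 | 1 | 0 | 0 | 0
1 | 1 | 1 | 1 | 1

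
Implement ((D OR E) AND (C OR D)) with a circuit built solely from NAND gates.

((((D NAND D) NAND (E NAND E)) NAND ((C NAND C) NAND (D NAND D))) NAND (((D NAND D) NAND (E NAND E)) NAND ((C NAND C) NAND (D NAND D))))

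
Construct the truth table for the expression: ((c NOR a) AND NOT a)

c | a | Output
--------------
0 | 0 | 1
0 | 1 | 0
1 | 0 | 0
1 | 1 | 0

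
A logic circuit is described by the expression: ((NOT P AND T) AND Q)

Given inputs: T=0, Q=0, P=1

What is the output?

Substituting: ((NOT 1 AND 0) AND 0)
= 0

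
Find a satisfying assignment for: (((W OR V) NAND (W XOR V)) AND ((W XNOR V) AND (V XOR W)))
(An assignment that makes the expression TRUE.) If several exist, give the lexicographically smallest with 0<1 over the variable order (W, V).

UNSATISFIABLE - no assignment makes this expression true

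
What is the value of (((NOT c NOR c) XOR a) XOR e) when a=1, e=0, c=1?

Substituting: (((NOT 1 NOR 1) XOR 1) XOR 0)
= 1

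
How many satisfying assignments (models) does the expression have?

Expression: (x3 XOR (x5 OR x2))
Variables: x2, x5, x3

Satisfying assignments: (0,0,1), (0,1,0), (1,0,0), (1,1,0)
Count: 4 out of 8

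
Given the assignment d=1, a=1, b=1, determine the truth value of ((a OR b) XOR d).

Substituting: ((1 OR 1) XOR 1)
= 0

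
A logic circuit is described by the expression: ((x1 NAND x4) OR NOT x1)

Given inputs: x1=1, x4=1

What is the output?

Substituting: ((1 NAND 1) OR NOT 1)
= 0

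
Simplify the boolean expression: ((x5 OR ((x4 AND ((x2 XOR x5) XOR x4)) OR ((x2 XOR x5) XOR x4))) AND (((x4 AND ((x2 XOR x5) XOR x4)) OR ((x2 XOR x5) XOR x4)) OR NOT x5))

By distribution ((E OR v) AND (E OR NOT v) = E) then absorption (E OR (E AND v) = E):
= ((x2 XOR x5) XOR x4)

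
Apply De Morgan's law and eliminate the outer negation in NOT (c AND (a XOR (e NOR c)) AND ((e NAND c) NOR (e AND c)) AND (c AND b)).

NOT c OR NOT (a XOR (e NOR c)) OR NOT ((e NAND c) NOR (e AND c)) OR NOT (c AND b)
De Morgan's: NOT(AND of terms) = OR of negations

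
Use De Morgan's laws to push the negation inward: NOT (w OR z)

NOT w AND NOT z
De Morgan's: NOT(OR of terms) = AND of negations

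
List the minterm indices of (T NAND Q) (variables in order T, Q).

Σm(0, 1, 2) = (NOT T AND NOT Q) OR (NOT T AND Q) OR (T AND NOT Q)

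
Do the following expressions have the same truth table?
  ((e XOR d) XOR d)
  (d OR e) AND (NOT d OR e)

Yes, they are equivalent — the two output columns agree on all 4 assignments:
d | e | Expression 1 | Expression 2
-----------------------------------
0 | 0 | 0 | 0
0 | 1 | 1 | 1
1 | 0 | 0 | 0
1 | 1 | 1 | 1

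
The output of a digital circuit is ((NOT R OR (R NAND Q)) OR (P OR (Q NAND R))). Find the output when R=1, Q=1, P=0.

Substituting: ((NOT 1 OR (1 NAND 1)) OR (0 OR (1 NAND 1)))
= 0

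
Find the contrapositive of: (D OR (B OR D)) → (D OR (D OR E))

Contrapositive: NOT (D OR (D OR E)) → NOT (D OR (B OR D))
Note: A statement and its contrapositive are logically equivalent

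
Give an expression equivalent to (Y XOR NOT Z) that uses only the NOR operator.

((((Y NOR (Z NOR Z)) NOR (Y NOR (Z NOR Z))) NOR ((Y NOR (Z NOR Z)) NOR (Y NOR (Z NOR Z)))) NOR ((((Y NOR Y) NOR ((Z NOR Z) NOR (Z NOR Z))) NOR ((Y NOR Y) NOR ((Z NOR Z) NOR (Z NOR Z)))) NOR (((Y NOR Y) NOR ((Z NOR Z) NOR (Z NOR Z))) NOR ((Y NOR Y) NOR ((Z NOR Z) NOR (Z NOR Z))))))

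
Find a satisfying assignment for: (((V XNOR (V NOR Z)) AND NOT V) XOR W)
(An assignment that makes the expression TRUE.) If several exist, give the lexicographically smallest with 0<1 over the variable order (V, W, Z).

V=0, W=0, Z=1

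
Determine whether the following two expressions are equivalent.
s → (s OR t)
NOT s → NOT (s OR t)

No, Inverse is not equivalent to original (counterexample: t=1, s=0, r=0)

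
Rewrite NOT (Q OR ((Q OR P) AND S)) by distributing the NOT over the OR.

NOT Q AND NOT ((Q OR P) AND S)
De Morgan's: NOT(OR of terms) = AND of negations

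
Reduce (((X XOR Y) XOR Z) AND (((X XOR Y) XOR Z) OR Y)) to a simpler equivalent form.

By absorption (E AND (E OR v) = E):
= ((X XOR Y) XOR Z)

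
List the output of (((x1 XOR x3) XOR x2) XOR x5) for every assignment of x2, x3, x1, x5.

x2 | x3 | x1 | x5 | Output
--------------------------
0 | 0 | 0 | 0 | 0
0 | 0 | 0 | 1 | 1
0 | 0 | 1 | 0 | 1
0 | 0 | 1 | 1 | 0
0 | 1 | 0 | 0 | 1
0 | 1 | 0 | 1 | 0
0 | 1 | 1 | 0 | 0
0 | 1 | 1 | 1 | 1
1 | 0 | 0 | 0 | 1
1 | 0 | 0 | 1 | 0
1 | 0 | 1 | 0 | 0
1 | 0 | 1 | 1 | 1
1 | 1 | 0 | 0 | 0
1 | 1 | 0 | 1 | 1
1 | 1 | 1 | 0 | 1
1 | 1 | 1 | 1 | 0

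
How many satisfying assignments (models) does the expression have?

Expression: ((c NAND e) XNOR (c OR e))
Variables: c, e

Satisfying assignments: (0,1), (1,0)
Count: 2 out of 4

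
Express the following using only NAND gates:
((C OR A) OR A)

((((C NAND C) NAND (A NAND A)) NAND ((C NAND C) NAND (A NAND A))) NAND (A NAND A))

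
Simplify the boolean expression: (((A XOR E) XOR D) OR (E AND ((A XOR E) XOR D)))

By absorption (E OR (E AND v) = E):
= ((A XOR E) XOR D)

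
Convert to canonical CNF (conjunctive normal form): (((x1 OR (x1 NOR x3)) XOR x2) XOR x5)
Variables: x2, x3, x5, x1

(x2 OR x3 OR NOT x5 OR x1) AND (x2 OR x3 OR NOT x5 OR NOT x1) AND (x2 OR NOT x3 OR x5 OR x1) AND (x2 OR NOT x3 OR NOT x5 OR NOT x1) AND (NOT x2 OR x3 OR x5 OR x1) AND (NOT x2 OR x3 OR x5 OR NOT x1) AND (NOT x2 OR NOT x3 OR x5 OR NOT x1) AND (NOT x2 OR NOT x3 OR NOT x5 OR x1)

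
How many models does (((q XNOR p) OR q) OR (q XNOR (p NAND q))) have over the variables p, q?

Satisfying assignments: (0,0), (0,1), (1,1)
Count: 3 out of 4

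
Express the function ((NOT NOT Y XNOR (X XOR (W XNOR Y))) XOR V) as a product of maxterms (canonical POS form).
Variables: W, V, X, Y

ΠM(0, 1, 6, 7, 10, 11, 12, 13) = (W OR V OR X OR Y) AND (W OR V OR X OR NOT Y) AND (W OR NOT V OR NOT X OR Y) AND (W OR NOT V OR NOT X OR NOT Y) AND (NOT W OR V OR NOT X OR Y) AND (NOT W OR V OR NOT X OR NOT Y) AND (NOT W OR NOT V OR X OR Y) AND (NOT W OR NOT V OR X OR NOT Y)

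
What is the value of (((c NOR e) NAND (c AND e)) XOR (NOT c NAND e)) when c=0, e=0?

Substituting: (((0 NOR 0) NAND (0 AND 0)) XOR (NOT 0 NAND 0))
= 0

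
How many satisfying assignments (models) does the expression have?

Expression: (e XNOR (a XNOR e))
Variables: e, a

Satisfying assignments: (0,1), (1,1)
Count: 2 out of 4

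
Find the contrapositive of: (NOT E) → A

Contrapositive: NOT A → E
Note: A statement and its contrapositive are logically equivalent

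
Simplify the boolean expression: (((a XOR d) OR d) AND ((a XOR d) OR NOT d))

By distribution ((E OR v) AND (E OR NOT v) = E):
= (a XOR d)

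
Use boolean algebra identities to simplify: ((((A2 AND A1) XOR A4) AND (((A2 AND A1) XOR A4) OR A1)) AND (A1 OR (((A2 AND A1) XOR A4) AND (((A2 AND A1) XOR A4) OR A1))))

By absorption (E AND (E OR v) = E) then absorption (E AND (E OR v) = E):
= ((A2 AND A1) XOR A4)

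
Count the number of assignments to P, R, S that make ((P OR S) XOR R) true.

Satisfying assignments: (0,0,1), (0,1,0), (1,0,0), (1,0,1)
Count: 4 out of 8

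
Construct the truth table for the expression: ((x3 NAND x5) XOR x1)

x3 | x1 | x5 | Output
---------------------
0 | 0 | 0 | 1
0 | 0 | 1 | 1
0 | 1 | 0 | 0
0 | 1 | 1 | 0
1 | 0 | 0 | 1
1 | 0 | 1 | 0
1 | 1 | 0 | 0
1 | 1 | 1 | 1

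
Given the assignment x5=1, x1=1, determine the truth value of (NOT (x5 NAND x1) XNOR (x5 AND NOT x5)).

Substituting: (NOT (1 NAND 1) XNOR (1 AND NOT 1))
= 0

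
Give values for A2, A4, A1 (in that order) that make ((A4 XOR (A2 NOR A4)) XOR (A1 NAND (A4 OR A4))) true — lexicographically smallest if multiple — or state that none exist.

A2=0, A4=1, A1=1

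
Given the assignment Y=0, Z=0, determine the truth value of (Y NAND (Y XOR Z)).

Substituting: (0 NAND (0 XOR 0))
= 1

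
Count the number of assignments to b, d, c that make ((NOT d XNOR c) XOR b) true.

Satisfying assignments: (0,0,1), (0,1,0), (1,0,0), (1,1,1)
Count: 4 out of 8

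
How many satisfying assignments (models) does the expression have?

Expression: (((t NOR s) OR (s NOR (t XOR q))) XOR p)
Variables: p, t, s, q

Satisfying assignments: (0,0,0,0), (0,0,0,1), (0,1,0,1), (1,0,1,0), (1,0,1,1), (1,1,0,0), (1,1,1,0), (1,1,1,1)
Count: 8 out of 16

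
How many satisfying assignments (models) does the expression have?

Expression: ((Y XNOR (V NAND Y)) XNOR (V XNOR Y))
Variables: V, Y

Satisfying assignments: (1,0)
Count: 1 out of 4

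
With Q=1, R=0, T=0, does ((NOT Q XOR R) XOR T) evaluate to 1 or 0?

Substituting: ((NOT 1 XOR 0) XOR 0)
= 0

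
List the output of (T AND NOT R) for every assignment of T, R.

T | R | Output
--------------
0 | 0 | 0
0 | 1 | 0
1 | 0 | 1
1 | 1 | 0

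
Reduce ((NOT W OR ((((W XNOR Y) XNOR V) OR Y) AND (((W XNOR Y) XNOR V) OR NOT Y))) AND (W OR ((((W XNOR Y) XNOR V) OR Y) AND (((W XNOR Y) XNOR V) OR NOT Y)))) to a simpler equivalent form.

By distribution ((E OR v) AND (E OR NOT v) = E) then distribution ((E OR v) AND (E OR NOT v) = E):
= ((W XNOR Y) XNOR V)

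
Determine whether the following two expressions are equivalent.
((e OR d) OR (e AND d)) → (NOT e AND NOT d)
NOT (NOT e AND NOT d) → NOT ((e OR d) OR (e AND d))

Yes, Contrapositive is always equivalent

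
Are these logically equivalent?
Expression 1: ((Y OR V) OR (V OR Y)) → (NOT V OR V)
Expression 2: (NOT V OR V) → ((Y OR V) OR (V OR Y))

No, Converse is not equivalent to original (counterexample: Y=0, V=0)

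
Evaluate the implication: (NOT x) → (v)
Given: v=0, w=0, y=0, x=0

Antecedent (NOT x) = 1; consequent (v) = 0.
1 → 0 = 0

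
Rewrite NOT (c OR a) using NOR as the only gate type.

(((c NOR a) NOR (c NOR a)) NOR ((c NOR a) NOR (c NOR a)))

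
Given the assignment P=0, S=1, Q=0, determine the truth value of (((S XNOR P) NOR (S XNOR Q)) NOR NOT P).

Substituting: (((1 XNOR 0) NOR (1 XNOR 0)) NOR NOT 0)
= 0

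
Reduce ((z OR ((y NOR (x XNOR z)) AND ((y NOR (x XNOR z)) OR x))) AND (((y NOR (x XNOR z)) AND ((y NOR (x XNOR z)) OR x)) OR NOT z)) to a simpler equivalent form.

By distribution ((E OR v) AND (E OR NOT v) = E) then absorption (E AND (E OR v) = E):
= (y NOR (x XNOR z))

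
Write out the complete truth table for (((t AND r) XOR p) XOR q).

p | q | r | t | Output
----------------------
0 | 0 | 0 | 0 | 0
0 | 0 | 0 | 1 | 0
0 | 0 | 1 | 0 | 0
0 | 0 | 1 | 1 | 1
0 | 1 | 0 | 0 | 1
0 | 1 | 0 | 1 | 1
0 | 1 | 1 | 0 | 1
0 | 1 | 1 | 1 | 0
1 | 0 | 0 | 0 | 1
1 | 0 | 0 | 1 | 1
1 | 0 | 1 | 0 | 1
1 | 0 | 1 | 1 | 0
1 | 1 | 0 | 0 | 0
1 | 1 | 0 | 1 | 0
1 | 1 | 1 | 0 | 0
1 | 1 | 1 | 1 | 1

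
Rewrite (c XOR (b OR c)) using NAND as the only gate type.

((c NAND (c NAND ((b NAND b) NAND (c NAND c)))) NAND (((b NAND b) NAND (c NAND c)) NAND (c NAND ((b NAND b) NAND (c NAND c)))))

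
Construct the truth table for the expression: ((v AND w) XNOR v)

v | w | Output
--------------
0 | 0 | 1
0 | 1 | 1
1 | 0 | 0
1 | 1 | 1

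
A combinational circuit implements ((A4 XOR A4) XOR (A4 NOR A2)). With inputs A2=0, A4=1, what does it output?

Substituting: ((1 XOR 1) XOR (1 NOR 0))
= 0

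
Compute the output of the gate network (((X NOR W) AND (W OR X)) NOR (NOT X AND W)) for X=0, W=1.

Substituting: (((0 NOR 1) AND (1 OR 0)) NOR (NOT 0 AND 1))
= 0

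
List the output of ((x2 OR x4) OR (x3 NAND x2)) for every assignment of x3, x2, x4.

x3 | x2 | x4 | Output
---------------------
0 | 0 | 0 | 1
0 | 0 | 1 | 1
0 | 1 | 0 | 1
0 | 1 | 1 | 1
1 | 0 | 0 | 1
1 | 0 | 1 | 1
1 | 1 | 0 | 1
1 | 1 | 1 | 1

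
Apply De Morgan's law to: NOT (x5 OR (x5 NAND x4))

NOT x5 AND NOT (x5 NAND x4)
De Morgan's: NOT(OR of terms) = AND of negations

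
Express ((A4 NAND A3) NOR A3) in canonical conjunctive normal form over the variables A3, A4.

(A3 OR A4) AND (A3 OR NOT A4) AND (NOT A3 OR A4) AND (NOT A3 OR NOT A4)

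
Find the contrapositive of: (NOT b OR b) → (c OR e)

Contrapositive: NOT (c OR e) → NOT (NOT b OR b)
Note: A statement and its contrapositive are logically equivalent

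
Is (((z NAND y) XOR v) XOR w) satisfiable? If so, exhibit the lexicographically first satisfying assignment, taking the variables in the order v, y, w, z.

v=0, y=0, w=0, z=0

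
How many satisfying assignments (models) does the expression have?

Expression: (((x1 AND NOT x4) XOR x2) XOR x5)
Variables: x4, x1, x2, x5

Satisfying assignments: (0,0,0,1), (0,0,1,0), (0,1,0,0), (0,1,1,1), (1,0,0,1), (1,0,1,0), (1,1,0,1), (1,1,1,0)
Count: 8 out of 16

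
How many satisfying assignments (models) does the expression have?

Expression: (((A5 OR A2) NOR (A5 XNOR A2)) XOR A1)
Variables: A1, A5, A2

Satisfying assignments: (1,0,0), (1,0,1), (1,1,0), (1,1,1)
Count: 4 out of 8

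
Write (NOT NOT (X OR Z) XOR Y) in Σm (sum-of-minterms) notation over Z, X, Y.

Σm(1, 2, 4, 6) = (NOT Z AND NOT X AND Y) OR (NOT Z AND X AND NOT Y) OR (Z AND NOT X AND NOT Y) OR (Z AND X AND NOT Y)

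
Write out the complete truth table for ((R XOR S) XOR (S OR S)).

S | R | Output
--------------
0 | 0 | 0
0 | 1 | 1
1 | 0 | 0
1 | 1 | 1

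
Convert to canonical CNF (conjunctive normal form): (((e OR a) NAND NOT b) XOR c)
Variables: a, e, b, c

(a OR e OR b OR NOT c) AND (a OR e OR NOT b OR NOT c) AND (a OR NOT e OR b OR c) AND (a OR NOT e OR NOT b OR NOT c) AND (NOT a OR e OR b OR c) AND (NOT a OR e OR NOT b OR NOT c) AND (NOT a OR NOT e OR b OR c) AND (NOT a OR NOT e OR NOT b OR NOT c)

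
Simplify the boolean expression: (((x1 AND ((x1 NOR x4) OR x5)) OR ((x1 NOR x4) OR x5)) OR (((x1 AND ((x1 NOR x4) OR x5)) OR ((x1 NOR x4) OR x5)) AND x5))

By absorption (E OR (E AND v) = E) then absorption (E OR (E AND v) = E):
= ((x1 NOR x4) OR x5)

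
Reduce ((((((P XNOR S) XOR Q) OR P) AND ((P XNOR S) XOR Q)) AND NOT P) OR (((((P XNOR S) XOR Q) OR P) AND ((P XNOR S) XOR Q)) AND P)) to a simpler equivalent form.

By distribution ((E AND v) OR (E AND NOT v) = E) then absorption (E AND (E OR v) = E):
= ((P XNOR S) XOR Q)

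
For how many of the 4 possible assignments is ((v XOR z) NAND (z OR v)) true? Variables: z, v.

Satisfying assignments: (0,0), (1,1)
Count: 2 out of 4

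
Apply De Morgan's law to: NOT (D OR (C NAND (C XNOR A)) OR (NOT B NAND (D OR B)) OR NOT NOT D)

NOT D AND NOT (C NAND (C XNOR A)) AND NOT (NOT B NAND (D OR B)) AND NOT D
De Morgan's: NOT(OR of terms) = AND of negations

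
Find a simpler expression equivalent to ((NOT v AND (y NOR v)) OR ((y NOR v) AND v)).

By distribution ((E AND v) OR (E AND NOT v) = E):
= (y NOR v)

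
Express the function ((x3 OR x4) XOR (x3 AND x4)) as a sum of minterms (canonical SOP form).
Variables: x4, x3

Σm(1, 2) = (NOT x4 AND x3) OR (x4 AND NOT x3)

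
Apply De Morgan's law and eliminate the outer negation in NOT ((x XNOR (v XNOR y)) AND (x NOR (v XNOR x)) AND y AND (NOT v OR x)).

NOT (x XNOR (v XNOR y)) OR NOT (x NOR (v XNOR x)) OR NOT y OR NOT (NOT v OR x)
De Morgan's: NOT(AND of terms) = OR of negations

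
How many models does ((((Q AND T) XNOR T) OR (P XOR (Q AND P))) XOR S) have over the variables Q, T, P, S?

Satisfying assignments: (0,0,0,0), (0,0,1,0), (0,1,0,1), (0,1,1,0), (1,0,0,0), (1,0,1,0), (1,1,0,0), (1,1,1,0)
Count: 8 out of 16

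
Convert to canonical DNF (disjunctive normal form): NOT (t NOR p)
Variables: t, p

(NOT t AND p) OR (t AND NOT p) OR (t AND p)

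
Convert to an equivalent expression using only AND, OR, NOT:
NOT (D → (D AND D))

D AND NOT (D AND D)
(Negated implication: NOT(A → B) = A AND NOT B)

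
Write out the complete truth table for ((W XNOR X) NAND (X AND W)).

W | X | Output
--------------
0 | 0 | 1
0 | 1 | 1
1 | 0 | 1
1 | 1 | 0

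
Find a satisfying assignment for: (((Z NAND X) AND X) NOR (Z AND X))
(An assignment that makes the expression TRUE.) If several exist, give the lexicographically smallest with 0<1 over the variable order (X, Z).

X=0, Z=0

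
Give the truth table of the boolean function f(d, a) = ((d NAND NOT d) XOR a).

d | a | Output
--------------
0 | 0 | 1
0 | 1 | 0
1 | 0 | 1
1 | 1 | 0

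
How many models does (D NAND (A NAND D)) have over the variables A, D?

Satisfying assignments: (0,0), (1,0), (1,1)
Count: 3 out of 4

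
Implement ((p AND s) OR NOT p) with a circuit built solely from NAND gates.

((((p NAND s) NAND (p NAND s)) NAND ((p NAND s) NAND (p NAND s))) NAND ((p NAND p) NAND (p NAND p)))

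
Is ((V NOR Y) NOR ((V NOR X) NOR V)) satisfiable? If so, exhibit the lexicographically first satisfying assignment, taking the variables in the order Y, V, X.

Y=0, V=1, X=0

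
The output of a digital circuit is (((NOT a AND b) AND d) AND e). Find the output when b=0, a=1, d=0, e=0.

Substituting: (((NOT 1 AND 0) AND 0) AND 0)
= 0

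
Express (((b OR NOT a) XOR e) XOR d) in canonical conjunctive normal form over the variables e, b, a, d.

(e OR b OR a OR NOT d) AND (e OR b OR NOT a OR d) AND (e OR NOT b OR a OR NOT d) AND (e OR NOT b OR NOT a OR NOT d) AND (NOT e OR b OR a OR d) AND (NOT e OR b OR NOT a OR NOT d) AND (NOT e OR NOT b OR a OR d) AND (NOT e OR NOT b OR NOT a OR d)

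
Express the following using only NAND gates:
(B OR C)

((B NAND B) NAND (C NAND C))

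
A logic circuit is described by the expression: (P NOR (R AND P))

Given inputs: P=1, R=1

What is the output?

Substituting: (1 NOR (1 AND 1))
= 0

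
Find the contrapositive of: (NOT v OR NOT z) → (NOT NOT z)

Contrapositive: NOT z → NOT (NOT v OR NOT z)
Note: A statement and its contrapositive are logically equivalent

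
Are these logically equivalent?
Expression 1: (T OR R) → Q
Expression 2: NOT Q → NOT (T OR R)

Yes, Contrapositive is always equivalent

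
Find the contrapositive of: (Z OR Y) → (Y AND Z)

Contrapositive: NOT (Y AND Z) → NOT (Z OR Y)
Note: A statement and its contrapositive are logically equivalent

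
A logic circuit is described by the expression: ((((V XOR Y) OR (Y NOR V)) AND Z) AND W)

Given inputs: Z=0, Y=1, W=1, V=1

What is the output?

Substituting: ((((1 XOR 1) OR (1 NOR 1)) AND 0) AND 1)
= 0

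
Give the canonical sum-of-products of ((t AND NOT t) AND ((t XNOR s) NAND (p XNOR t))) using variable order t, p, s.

Σm() = FALSE (no minterms)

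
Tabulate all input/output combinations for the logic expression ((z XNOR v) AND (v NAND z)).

z | v | Output
--------------
0 | 0 | 1
0 | 1 | 0
1 | 0 | 0
1 | 1 | 0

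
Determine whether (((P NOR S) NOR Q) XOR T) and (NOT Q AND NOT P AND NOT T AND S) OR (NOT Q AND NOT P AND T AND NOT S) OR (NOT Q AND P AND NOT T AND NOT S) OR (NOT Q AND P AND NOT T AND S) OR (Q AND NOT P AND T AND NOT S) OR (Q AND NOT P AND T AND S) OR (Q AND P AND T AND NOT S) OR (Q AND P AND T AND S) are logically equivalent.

Yes, they are equivalent — the two output columns agree on all 16 assignments:
Q | P | T | S | Expression 1 | Expression 2
-------------------------------------------
0 | 0 | 0 | 0 | 0 | 0
0 | 0 | 0 | 1 | 1 | 1
0 | 0 | 1 | 0 | 1 | 1
0 | 0 | 1 | 1 | 0 | 0
0 | 1 | 0 | 0 | 1 | 1
0 | 1 | 0 | 1 | 1 | 1
0 | 1 | 1 | 0 | 0 | 0
0 | 1 | 1 | 1 | 0 | 0
1 | 0 | 0 | 0 | 0 | 0
1 | 0 | 0 | 1 | 0 | 0
1 | 0 | 1 | 0 | 1 | 1
1 | 0 | 1 | 1 | 1 | 1
1 | 1 | 0 | 0 | 0 | 0
1 | 1 | 0 | 1 | 0 | 0
1 | 1 | 1 | 0 | 1 | 1
1 | 1 | 1 | 1 | 1 | 1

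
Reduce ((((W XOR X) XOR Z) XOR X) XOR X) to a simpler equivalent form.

By XOR self-cancellation ((E XOR v) XOR v = E):
= ((W XOR X) XOR Z)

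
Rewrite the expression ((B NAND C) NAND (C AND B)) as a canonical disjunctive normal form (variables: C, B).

(NOT C AND NOT B) OR (NOT C AND B) OR (C AND NOT B) OR (C AND B)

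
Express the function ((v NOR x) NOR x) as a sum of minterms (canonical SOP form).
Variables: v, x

Σm(2) = (v AND NOT x)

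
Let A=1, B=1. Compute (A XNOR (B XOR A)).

Substituting: (1 XNOR (1 XOR 1))
= 0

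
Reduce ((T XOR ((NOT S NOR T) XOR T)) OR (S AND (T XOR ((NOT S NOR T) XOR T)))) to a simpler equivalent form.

By absorption (E OR (E AND v) = E) then XOR self-cancellation ((E XOR v) XOR v = E):
= (NOT S NOR T)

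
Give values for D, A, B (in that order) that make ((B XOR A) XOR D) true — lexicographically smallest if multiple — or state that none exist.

D=0, A=0, B=1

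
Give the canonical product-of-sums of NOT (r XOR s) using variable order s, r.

ΠM(1, 2) = (s OR NOT r) AND (NOT s OR r)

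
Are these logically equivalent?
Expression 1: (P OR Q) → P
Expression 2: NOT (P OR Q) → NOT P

No, Inverse is not equivalent to original (counterexample: P=0, Q=1)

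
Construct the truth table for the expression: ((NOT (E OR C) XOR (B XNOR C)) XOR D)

D | E | B | C | Output
----------------------
0 | 0 | 0 | 0 | 0
0 | 0 | 0 | 1 | 0
0 | 0 | 1 | 0 | 1
0 | 0 | 1 | 1 | 1
0 | 1 | 0 | 0 | 1
0 | 1 | 0 | 1 | 0
0 | 1 | 1 | 0 | 0
0 | 1 | 1 | 1 | 1
1 | 0 | 0 | 0 | 1
1 | 0 | 0 | 1 | 1
1 | 0 | 1 | 0 | 0
1 | 0 | 1 | 1 | 0
1 | 1 | 0 | 0 | 0
1 | 1 | 0 | 1 | 1
1 | 1 | 1 | 0 | 1
1 | 1 | 1 | 1 | 0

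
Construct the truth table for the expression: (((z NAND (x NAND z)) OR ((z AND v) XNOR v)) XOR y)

y | z | x | v | Output
----------------------
0 | 0 | 0 | 0 | 1
0 | 0 | 0 | 1 | 1
0 | 0 | 1 | 0 | 1
0 | 0 | 1 | 1 | 1
0 | 1 | 0 | 0 | 1
0 | 1 | 0 | 1 | 1
0 | 1 | 1 | 0 | 1
0 | 1 | 1 | 1 | 1
1 | 0 | 0 | 0 | 0
1 | 0 | 0 | 1 | 0
1 | 0 | 1 | 0 | 0
1 | 0 | 1 | 1 | 0
1 | 1 | 0 | 0 | 0
1 | 1 | 0 | 1 | 0
1 | 1 | 1 | 0 | 0
1 | 1 | 1 | 1 | 0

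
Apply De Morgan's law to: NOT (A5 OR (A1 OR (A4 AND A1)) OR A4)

NOT A5 AND NOT (A1 OR (A4 AND A1)) AND NOT A4
De Morgan's: NOT(OR of terms) = AND of negations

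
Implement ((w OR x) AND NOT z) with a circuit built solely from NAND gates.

((((w NAND w) NAND (x NAND x)) NAND (z NAND z)) NAND (((w NAND w) NAND (x NAND x)) NAND (z NAND z)))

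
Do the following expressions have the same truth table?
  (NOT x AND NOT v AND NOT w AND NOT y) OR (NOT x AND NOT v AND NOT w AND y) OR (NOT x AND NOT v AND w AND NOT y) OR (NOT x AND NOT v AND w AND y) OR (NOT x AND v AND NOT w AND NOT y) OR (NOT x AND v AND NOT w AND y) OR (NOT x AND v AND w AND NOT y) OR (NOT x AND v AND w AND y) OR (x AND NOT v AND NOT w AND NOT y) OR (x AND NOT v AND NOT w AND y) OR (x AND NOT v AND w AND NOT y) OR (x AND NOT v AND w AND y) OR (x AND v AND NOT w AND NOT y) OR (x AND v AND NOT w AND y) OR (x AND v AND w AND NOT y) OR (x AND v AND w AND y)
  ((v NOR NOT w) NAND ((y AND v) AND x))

Yes, they are equivalent — the two output columns agree on all 16 assignments:
x | v | w | y | Expression 1 | Expression 2
-------------------------------------------
0 | 0 | 0 | 0 | 1 | 1
0 | 0 | 0 | 1 | 1 | 1
0 | 0 | 1 | 0 | 1 | 1
0 | 0 | 1 | 1 | 1 | 1
0 | 1 | 0 | 0 | 1 | 1
0 | 1 | 0 | 1 | 1 | 1
0 | 1 | 1 | 0 | 1 | 1
0 | 1 | 1 | 1 | 1 | 1
1 | 0 | 0 | 0 | 1 | 1
1 | 0 | 0 | 1 | 1 | 1
1 | 0 | 1 | 0 | 1 | 1
1 | 0 | 1 | 1 | 1 | 1
1 | 1 | 0 | 0 | 1 | 1
1 | 1 | 0 | 1 | 1 | 1
1 | 1 | 1 | 0 | 1 | 1
1 | 1 | 1 | 1 | 1 | 1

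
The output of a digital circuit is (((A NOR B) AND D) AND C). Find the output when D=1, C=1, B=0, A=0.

Substituting: (((0 NOR 0) AND 1) AND 1)
= 1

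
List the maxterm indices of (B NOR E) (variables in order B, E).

ΠM(1, 2, 3) = (B OR NOT E) AND (NOT B OR E) AND (NOT B OR NOT E)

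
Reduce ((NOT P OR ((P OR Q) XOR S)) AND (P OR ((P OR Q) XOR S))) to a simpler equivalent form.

By distribution ((E OR v) AND (E OR NOT v) = E):
= ((P OR Q) XOR S)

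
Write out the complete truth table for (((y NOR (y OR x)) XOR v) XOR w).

y | v | x | w | Output
----------------------
0 | 0 | 0 | 0 | 1
0 | 0 | 0 | 1 | 0
0 | 0 | 1 | 0 | 0
0 | 0 | 1 | 1 | 1
0 | 1 | 0 | 0 | 0
0 | 1 | 0 | 1 | 1
0 | 1 | 1 | 0 | 1
0 | 1 | 1 | 1 | 0
1 | 0 | 0 | 0 | 0
1 | 0 | 0 | 1 | 1
1 | 0 | 1 | 0 | 0
1 | 0 | 1 | 1 | 1
1 | 1 | 0 | 0 | 1
1 | 1 | 0 | 1 | 0
1 | 1 | 1 | 0 | 1
1 | 1 | 1 | 1 | 0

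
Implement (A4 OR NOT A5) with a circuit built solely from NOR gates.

((A4 NOR (A5 NOR A5)) NOR (A4 NOR (A5 NOR A5)))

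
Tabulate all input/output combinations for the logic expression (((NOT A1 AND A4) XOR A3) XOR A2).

A3 | A2 | A1 | A4 | Output
--------------------------
0 | 0 | 0 | 0 | 0
0 | 0 | 0 | 1 | 1
0 | 0 | 1 | 0 | 0
0 | 0 | 1 | 1 | 0
0 | 1 | 0 | 0 | 1
0 | 1 | 0 | 1 | 0
0 | 1 | 1 | 0 | 1
0 | 1 | 1 | 1 | 1
1 | 0 | 0 | 0 | 1
1 | 0 | 0 | 1 | 0
1 | 0 | 1 | 0 | 1
1 | 0 | 1 | 1 | 1
1 | 1 | 0 | 0 | 0
1 | 1 | 0 | 1 | 1
1 | 1 | 1 | 0 | 0
1 | 1 | 1 | 1 | 0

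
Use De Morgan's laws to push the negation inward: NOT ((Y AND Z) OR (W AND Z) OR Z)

NOT (Y AND Z) AND NOT (W AND Z) AND NOT Z
De Morgan's: NOT(OR of terms) = AND of negations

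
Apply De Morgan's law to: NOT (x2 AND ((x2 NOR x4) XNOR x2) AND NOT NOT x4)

NOT x2 OR NOT ((x2 NOR x4) XNOR x2) OR NOT x4
De Morgan's: NOT(AND of terms) = OR of negations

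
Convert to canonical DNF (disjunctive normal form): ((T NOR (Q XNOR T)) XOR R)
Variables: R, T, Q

(NOT R AND NOT T AND Q) OR (R AND NOT T AND NOT Q) OR (R AND T AND NOT Q) OR (R AND T AND Q)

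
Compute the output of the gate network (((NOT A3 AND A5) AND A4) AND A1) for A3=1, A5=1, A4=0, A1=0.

Substituting: (((NOT 1 AND 1) AND 0) AND 0)
= 0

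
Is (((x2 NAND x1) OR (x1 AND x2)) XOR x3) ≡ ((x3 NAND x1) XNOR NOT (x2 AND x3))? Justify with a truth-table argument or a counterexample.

No. Counterexample: with x2=0, x1=0, x3=1, Expression 1 = 0 but Expression 2 = 1.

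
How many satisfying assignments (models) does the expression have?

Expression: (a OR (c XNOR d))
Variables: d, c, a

Satisfying assignments: (0,0,0), (0,0,1), (0,1,1), (1,0,1), (1,1,0), (1,1,1)
Count: 6 out of 8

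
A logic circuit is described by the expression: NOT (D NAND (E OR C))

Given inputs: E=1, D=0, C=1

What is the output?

Substituting: NOT (0 NAND (1 OR 1))
= 0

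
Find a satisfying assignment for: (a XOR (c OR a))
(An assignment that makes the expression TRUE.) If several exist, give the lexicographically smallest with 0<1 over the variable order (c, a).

c=1, a=0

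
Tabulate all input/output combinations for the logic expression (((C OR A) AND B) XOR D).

B | A | D | C | Output
----------------------
0 | 0 | 0 | 0 | 0
0 | 0 | 0 | 1 | 0
0 | 0 | 1 | 0 | 1
0 | 0 | 1 | 1 | 1
0 | 1 | 0 | 0 | 0
0 | 1 | 0 | 1 | 0
0 | 1 | 1 | 0 | 1
0 | 1 | 1 | 1 | 1
1 | 0 | 0 | 0 | 0
1 | 0 | 0 | 1 | 1
1 | 0 | 1 | 0 | 1
1 | 0 | 1 | 1 | 0
1 | 1 | 0 | 0 | 1
1 | 1 | 0 | 1 | 1
1 | 1 | 1 | 0 | 0
1 | 1 | 1 | 1 | 0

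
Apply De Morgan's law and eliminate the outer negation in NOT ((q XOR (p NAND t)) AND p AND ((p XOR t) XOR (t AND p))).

NOT (q XOR (p NAND t)) OR NOT p OR NOT ((p XOR t) XOR (t AND p))
De Morgan's: NOT(AND of terms) = OR of negations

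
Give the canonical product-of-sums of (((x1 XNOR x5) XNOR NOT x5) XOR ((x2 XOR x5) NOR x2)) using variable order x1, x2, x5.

ΠM(0, 5, 6, 7) = (x1 OR x2 OR x5) AND (NOT x1 OR x2 OR NOT x5) AND (NOT x1 OR NOT x2 OR x5) AND (NOT x1 OR NOT x2 OR NOT x5)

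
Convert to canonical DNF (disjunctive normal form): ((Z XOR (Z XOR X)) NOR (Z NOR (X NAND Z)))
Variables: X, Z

(NOT X AND NOT Z) OR (NOT X AND Z)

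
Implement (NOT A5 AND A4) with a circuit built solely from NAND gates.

(((A5 NAND A5) NAND A4) NAND ((A5 NAND A5) NAND A4))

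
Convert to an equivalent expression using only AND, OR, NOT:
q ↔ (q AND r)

(q AND (q AND r)) OR (NOT q AND NOT (q AND r))
(Biconditional = both true or both false)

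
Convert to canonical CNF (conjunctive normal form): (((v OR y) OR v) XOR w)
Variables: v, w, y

(v OR w OR y) AND (v OR NOT w OR NOT y) AND (NOT v OR NOT w OR y) AND (NOT v OR NOT w OR NOT y)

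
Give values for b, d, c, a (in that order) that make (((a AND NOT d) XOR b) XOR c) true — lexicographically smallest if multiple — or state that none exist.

b=0, d=0, c=0, a=1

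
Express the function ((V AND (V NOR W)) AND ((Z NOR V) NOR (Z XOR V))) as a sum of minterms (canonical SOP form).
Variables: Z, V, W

Σm() = FALSE (no minterms)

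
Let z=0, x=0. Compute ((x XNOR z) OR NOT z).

Substituting: ((0 XNOR 0) OR NOT 0)
= 1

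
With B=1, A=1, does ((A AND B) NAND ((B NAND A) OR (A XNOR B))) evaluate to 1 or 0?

Substituting: ((1 AND 1) NAND ((1 NAND 1) OR (1 XNOR 1)))
= 0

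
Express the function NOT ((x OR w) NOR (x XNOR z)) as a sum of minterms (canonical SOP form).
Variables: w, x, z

Σm(0, 2, 3, 4, 5, 6, 7) = (NOT w AND NOT x AND NOT z) OR (NOT w AND x AND NOT z) OR (NOT w AND x AND z) OR (w AND NOT x AND NOT z) OR (w AND NOT x AND z) OR (w AND x AND NOT z) OR (w AND x AND z)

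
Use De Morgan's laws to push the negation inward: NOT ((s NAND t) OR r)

NOT (s NAND t) AND NOT r
De Morgan's: NOT(OR of terms) = AND of negations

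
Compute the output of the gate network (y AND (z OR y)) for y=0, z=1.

Substituting: (0 AND (1 OR 0))
= 0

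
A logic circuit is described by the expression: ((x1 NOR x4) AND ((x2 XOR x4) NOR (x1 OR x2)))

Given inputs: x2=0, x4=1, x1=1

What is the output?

Substituting: ((1 NOR 1) AND ((0 XOR 1) NOR (1 OR 0)))
= 0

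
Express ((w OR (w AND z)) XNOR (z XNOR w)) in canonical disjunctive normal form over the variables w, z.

(NOT w AND z) OR (w AND z)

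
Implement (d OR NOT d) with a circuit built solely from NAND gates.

((d NAND d) NAND ((d NAND d) NAND (d NAND d)))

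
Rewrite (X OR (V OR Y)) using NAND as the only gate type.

((X NAND X) NAND (((V NAND V) NAND (Y NAND Y)) NAND ((V NAND V) NAND (Y NAND Y))))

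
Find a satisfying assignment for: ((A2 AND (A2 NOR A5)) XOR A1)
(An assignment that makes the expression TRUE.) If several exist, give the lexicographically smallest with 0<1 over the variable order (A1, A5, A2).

A1=1, A5=0, A2=0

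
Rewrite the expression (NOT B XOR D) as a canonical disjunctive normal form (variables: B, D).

(NOT B AND NOT D) OR (B AND D)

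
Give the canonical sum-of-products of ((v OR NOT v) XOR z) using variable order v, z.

Σm(0, 2) = (NOT v AND NOT z) OR (v AND NOT z)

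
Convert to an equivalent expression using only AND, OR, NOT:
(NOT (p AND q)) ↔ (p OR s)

((NOT (p AND q)) AND (p OR s)) OR ((p AND q) AND NOT (p OR s))
(Biconditional = both true or both false)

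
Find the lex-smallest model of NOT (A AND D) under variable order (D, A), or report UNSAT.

D=0, A=0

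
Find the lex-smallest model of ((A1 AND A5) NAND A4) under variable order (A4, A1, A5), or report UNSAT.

A4=0, A1=0, A5=0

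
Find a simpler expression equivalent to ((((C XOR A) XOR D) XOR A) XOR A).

By XOR self-cancellation ((E XOR v) XOR v = E):
= ((C XOR A) XOR D)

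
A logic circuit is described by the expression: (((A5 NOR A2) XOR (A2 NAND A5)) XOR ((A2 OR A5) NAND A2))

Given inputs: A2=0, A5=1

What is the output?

Substituting: (((1 NOR 0) XOR (0 NAND 1)) XOR ((0 OR 1) NAND 0))
= 0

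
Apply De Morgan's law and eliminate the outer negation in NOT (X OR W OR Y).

NOT X AND NOT W AND NOT Y
De Morgan's: NOT(OR of terms) = AND of negations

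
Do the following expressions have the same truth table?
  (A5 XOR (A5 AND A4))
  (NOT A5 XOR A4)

No. Counterexample: with A4=0, A5=0, Expression 1 = 0 but Expression 2 = 1.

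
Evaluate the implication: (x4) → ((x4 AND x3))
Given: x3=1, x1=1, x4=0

Antecedent (x4) = 0; consequent ((x4 AND x3)) = 0.
0 → 0 = 1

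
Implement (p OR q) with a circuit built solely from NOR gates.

((p NOR q) NOR (p NOR q))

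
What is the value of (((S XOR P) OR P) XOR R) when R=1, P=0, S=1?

Substituting: (((1 XOR 0) OR 0) XOR 1)
= 0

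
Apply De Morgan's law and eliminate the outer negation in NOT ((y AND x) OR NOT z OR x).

NOT (y AND x) AND z AND NOT x
De Morgan's: NOT(OR of terms) = AND of negations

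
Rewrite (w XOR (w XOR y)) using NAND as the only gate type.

((w NAND (w NAND ((w NAND (w NAND y)) NAND (y NAND (w NAND y))))) NAND (((w NAND (w NAND y)) NAND (y NAND (w NAND y))) NAND (w NAND ((w NAND (w NAND y)) NAND (y NAND (w NAND y))))))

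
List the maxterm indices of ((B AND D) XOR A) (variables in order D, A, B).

ΠM(0, 1, 4, 7) = (D OR A OR B) AND (D OR A OR NOT B) AND (NOT D OR A OR B) AND (NOT D OR NOT A OR NOT B)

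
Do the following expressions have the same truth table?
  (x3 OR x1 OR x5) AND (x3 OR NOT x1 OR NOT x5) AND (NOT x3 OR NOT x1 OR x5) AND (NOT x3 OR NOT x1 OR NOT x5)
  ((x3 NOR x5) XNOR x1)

Yes, they are equivalent — the two output columns agree on all 8 assignments:
x3 | x1 | x5 | Expression 1 | Expression 2
------------------------------------------
0 | 0 | 0 | 0 | 0
0 | 0 | 1 | 1 | 1
0 | 1 | 0 | 1 | 1
0 | 1 | 1 | 0 | 0
1 | 0 | 0 | 1 | 1
1 | 0 | 1 | 1 | 1
1 | 1 | 0 | 0 | 0
1 | 1 | 1 | 0 | 0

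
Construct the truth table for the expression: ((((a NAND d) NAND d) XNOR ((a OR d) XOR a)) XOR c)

a | c | d | Output
------------------
0 | 0 | 0 | 0
0 | 0 | 1 | 0
0 | 1 | 0 | 1
0 | 1 | 1 | 1
1 | 0 | 0 | 0
1 | 0 | 1 | 0
1 | 1 | 0 | 1
1 | 1 | 1 | 1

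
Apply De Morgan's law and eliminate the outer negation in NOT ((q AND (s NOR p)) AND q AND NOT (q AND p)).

NOT (q AND (s NOR p)) OR NOT q OR (q AND p)
De Morgan's: NOT(AND of terms) = OR of negations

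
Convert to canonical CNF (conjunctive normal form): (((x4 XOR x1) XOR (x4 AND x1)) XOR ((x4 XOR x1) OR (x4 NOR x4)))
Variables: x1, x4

(x1 OR NOT x4) AND (NOT x1 OR x4)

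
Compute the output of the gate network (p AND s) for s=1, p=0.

Substituting: (0 AND 1)
= 0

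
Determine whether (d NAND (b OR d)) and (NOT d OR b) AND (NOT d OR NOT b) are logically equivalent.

Yes, they are equivalent — the two output columns agree on all 4 assignments:
d | b | Expression 1 | Expression 2
-----------------------------------
0 | 0 | 1 | 1
0 | 1 | 1 | 1
1 | 0 | 0 | 0
1 | 1 | 0 | 0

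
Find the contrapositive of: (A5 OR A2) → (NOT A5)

Contrapositive: A5 → NOT (A5 OR A2)
Note: A statement and its contrapositive are logically equivalent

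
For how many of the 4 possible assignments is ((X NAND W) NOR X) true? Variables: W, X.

No assignment satisfies the expression.
Count: 0 out of 4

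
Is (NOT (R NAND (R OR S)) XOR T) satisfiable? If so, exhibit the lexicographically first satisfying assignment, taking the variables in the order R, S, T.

R=0, S=0, T=1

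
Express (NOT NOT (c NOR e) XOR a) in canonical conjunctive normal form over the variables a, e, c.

(a OR e OR NOT c) AND (a OR NOT e OR c) AND (a OR NOT e OR NOT c) AND (NOT a OR e OR c)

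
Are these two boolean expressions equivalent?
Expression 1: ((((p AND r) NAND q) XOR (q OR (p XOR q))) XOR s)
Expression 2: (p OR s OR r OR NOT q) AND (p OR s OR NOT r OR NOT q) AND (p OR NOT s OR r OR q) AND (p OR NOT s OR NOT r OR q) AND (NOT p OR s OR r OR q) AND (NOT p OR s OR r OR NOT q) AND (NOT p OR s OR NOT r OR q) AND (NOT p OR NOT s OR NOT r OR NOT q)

Yes, they are equivalent — the two output columns agree on all 16 assignments:
p | s | r | q | Expression 1 | Expression 2
-------------------------------------------
0 | 0 | 0 | 0 | 1 | 1
0 | 0 | 0 | 1 | 0 | 0
0 | 0 | 1 | 0 | 1 | 1
0 | 0 | 1 | 1 | 0 | 0
0 | 1 | 0 | 0 | 0 | 0
0 | 1 | 0 | 1 | 1 | 1
0 | 1 | 1 | 0 | 0 | 0
0 | 1 | 1 | 1 | 1 | 1
1 | 0 | 0 | 0 | 0 | 0
1 | 0 | 0 | 1 | 0 | 0
1 | 0 | 1 | 0 | 0 | 0
1 | 0 | 1 | 1 | 1 | 1
1 | 1 | 0 | 0 | 1 | 1
1 | 1 | 0 | 1 | 1 | 1
1 | 1 | 1 | 0 | 1 | 1
1 | 1 | 1 | 1 | 0 | 0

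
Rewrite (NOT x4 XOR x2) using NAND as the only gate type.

(((x4 NAND x4) NAND ((x4 NAND x4) NAND x2)) NAND (x2 NAND ((x4 NAND x4) NAND x2)))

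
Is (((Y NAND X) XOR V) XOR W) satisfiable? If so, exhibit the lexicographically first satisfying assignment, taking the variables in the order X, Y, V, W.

X=0, Y=0, V=0, W=0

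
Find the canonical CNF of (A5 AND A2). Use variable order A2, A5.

(A2 OR A5) AND (A2 OR NOT A5) AND (NOT A2 OR A5)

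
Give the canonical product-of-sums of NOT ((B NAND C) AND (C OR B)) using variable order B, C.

ΠM(1, 2) = (B OR NOT C) AND (NOT B OR C)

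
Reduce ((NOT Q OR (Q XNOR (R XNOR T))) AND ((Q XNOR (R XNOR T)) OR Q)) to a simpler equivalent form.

By distribution ((E OR v) AND (E OR NOT v) = E):
= (Q XNOR (R XNOR T))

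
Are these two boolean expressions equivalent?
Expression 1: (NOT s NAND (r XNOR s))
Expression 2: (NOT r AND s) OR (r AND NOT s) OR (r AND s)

Yes, they are equivalent — the two output columns agree on all 4 assignments:
r | s | Expression 1 | Expression 2
-----------------------------------
0 | 0 | 0 | 0
0 | 1 | 1 | 1
1 | 0 | 1 | 1
1 | 1 | 1 | 1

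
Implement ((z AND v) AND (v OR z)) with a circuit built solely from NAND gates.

((((z NAND v) NAND (z NAND v)) NAND ((v NAND v) NAND (z NAND z))) NAND (((z NAND v) NAND (z NAND v)) NAND ((v NAND v) NAND (z NAND z))))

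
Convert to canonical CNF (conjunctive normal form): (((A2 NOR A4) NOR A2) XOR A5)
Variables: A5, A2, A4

(A5 OR A2 OR A4) AND (A5 OR NOT A2 OR A4) AND (A5 OR NOT A2 OR NOT A4) AND (NOT A5 OR A2 OR NOT A4)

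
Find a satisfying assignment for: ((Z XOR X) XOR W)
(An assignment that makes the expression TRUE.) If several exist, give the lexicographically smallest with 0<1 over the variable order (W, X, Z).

W=0, X=0, Z=1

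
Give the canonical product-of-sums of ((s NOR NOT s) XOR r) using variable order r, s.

ΠM(0, 1) = (r OR s) AND (r OR NOT s)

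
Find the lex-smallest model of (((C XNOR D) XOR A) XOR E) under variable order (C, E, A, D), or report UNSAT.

C=0, E=0, A=0, D=0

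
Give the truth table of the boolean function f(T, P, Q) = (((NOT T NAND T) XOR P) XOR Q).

T | P | Q | Output
------------------
0 | 0 | 0 | 1
0 | 0 | 1 | 0
0 | 1 | 0 | 0
0 | 1 | 1 | 1
1 | 0 | 0 | 1
1 | 0 | 1 | 0
1 | 1 | 0 | 0
1 | 1 | 1 | 1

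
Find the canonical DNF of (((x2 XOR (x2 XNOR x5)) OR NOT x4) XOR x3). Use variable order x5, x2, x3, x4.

(NOT x5 AND NOT x2 AND NOT x3 AND NOT x4) OR (NOT x5 AND NOT x2 AND NOT x3 AND x4) OR (NOT x5 AND x2 AND NOT x3 AND NOT x4) OR (NOT x5 AND x2 AND NOT x3 AND x4) OR (x5 AND NOT x2 AND NOT x3 AND NOT x4) OR (x5 AND NOT x2 AND x3 AND x4) OR (x5 AND x2 AND NOT x3 AND NOT x4) OR (x5 AND x2 AND x3 AND x4)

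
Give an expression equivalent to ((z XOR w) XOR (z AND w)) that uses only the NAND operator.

((((z NAND (z NAND w)) NAND (w NAND (z NAND w))) NAND (((z NAND (z NAND w)) NAND (w NAND (z NAND w))) NAND ((z NAND w) NAND (z NAND w)))) NAND (((z NAND w) NAND (z NAND w)) NAND (((z NAND (z NAND w)) NAND (w NAND (z NAND w))) NAND ((z NAND w) NAND (z NAND w)))))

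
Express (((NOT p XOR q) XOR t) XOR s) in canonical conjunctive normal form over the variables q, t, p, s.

(q OR t OR p OR NOT s) AND (q OR t OR NOT p OR s) AND (q OR NOT t OR p OR s) AND (q OR NOT t OR NOT p OR NOT s) AND (NOT q OR t OR p OR s) AND (NOT q OR t OR NOT p OR NOT s) AND (NOT q OR NOT t OR p OR NOT s) AND (NOT q OR NOT t OR NOT p OR s)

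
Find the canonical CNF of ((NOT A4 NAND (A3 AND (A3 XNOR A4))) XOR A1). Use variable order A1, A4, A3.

(NOT A1 OR A4 OR A3) AND (NOT A1 OR A4 OR NOT A3) AND (NOT A1 OR NOT A4 OR A3) AND (NOT A1 OR NOT A4 OR NOT A3)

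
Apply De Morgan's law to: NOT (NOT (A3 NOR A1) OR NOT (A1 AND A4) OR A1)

(A3 NOR A1) AND (A1 AND A4) AND NOT A1
De Morgan's: NOT(OR of terms) = AND of negations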